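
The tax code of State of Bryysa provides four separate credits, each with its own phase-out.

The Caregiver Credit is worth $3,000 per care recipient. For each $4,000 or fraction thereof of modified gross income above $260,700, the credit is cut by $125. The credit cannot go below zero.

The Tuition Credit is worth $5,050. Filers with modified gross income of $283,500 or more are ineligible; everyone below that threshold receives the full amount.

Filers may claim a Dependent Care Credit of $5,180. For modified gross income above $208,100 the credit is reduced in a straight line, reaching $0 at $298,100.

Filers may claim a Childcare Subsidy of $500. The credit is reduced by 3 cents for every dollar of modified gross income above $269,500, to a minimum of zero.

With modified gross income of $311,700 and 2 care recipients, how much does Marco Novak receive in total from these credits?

Caregiver Credit: base = 2 × $3,000 = $6,000. income exceeds $260,700 by $51,000, which is 13 full-or-partial $4,000 increments; reduction = 13 × $125 = $1,625, leaving $4,375.
Tuition Credit: $311,700 meets or exceeds the $283,500 cutoff, so the credit is $0.
Dependent Care Credit: $311,700 is at or above $298,100, so the credit is $0.
Childcare Subsidy: 3% of the $42,200 excess over $269,500 is $1,266 ≥ base, so the credit is $0.
Total: $4,375 + $0 + $0 + $0 = $4,375.

$4,375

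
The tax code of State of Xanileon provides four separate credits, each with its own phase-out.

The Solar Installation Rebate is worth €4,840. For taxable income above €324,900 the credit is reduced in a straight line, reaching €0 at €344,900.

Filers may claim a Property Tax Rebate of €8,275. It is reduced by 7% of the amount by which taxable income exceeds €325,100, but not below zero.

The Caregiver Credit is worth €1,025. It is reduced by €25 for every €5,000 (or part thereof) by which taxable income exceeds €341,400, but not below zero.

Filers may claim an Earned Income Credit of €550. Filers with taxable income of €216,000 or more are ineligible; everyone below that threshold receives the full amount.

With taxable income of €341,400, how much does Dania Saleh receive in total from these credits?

€9,006

Solar Installation Rebate: €341,400 is €16,500 into a €20,000 phase-out range, leaving 3,500/20,000 of the credit: €4,840 × 3,500/20,000 = €847.
Property Tax Rebate: 7% of the €16,300 excess over €325,100 is €1,141; credit = €8,275 − €1,141 = €7,134.
Caregiver Credit: €341,400 is at or below the €341,400 threshold, so the full €1,025 applies.
Earned Income Credit: €341,400 meets or exceeds the €216,000 cutoff, so the credit is €0.
Total: €847 + €7,134 + €1,025 + €0 = €9,006.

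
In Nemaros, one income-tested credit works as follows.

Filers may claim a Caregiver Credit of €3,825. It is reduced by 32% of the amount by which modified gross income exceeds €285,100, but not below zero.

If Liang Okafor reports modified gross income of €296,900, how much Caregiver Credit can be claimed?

Caregiver Credit: 32% of the €11,800 excess over €285,100 is €3,776; credit = €3,825 − €3,776 = €49.

€49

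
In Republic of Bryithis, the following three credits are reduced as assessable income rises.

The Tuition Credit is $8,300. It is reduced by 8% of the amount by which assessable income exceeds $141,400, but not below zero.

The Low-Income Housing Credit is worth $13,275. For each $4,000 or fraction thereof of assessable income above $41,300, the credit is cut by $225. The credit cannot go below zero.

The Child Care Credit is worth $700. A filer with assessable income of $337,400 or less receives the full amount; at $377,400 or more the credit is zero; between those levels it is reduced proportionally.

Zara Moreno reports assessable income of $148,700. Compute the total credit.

Tuition Credit: 8% of the $7,300 excess over $141,400 is $584; credit = $8,300 − $584 = $7,716.
Low-Income Housing Credit: income exceeds $41,300 by $107,400, which is 27 full-or-partial $4,000 increments; reduction = 27 × $225 = $6,075, leaving $7,200.
Child Care Credit: $148,700 is at or below the $337,400 threshold, so the full $700 applies.
Total: $7,716 + $7,200 + $700 = $15,616.

$15,616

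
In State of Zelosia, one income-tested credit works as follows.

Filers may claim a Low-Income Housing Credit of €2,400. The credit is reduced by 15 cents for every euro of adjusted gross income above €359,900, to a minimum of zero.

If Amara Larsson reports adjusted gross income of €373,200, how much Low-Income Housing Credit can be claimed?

€405

Low-Income Housing Credit: 15% of the €13,300 excess over €359,900 is €1,995; credit = €2,400 − €1,995 = €405.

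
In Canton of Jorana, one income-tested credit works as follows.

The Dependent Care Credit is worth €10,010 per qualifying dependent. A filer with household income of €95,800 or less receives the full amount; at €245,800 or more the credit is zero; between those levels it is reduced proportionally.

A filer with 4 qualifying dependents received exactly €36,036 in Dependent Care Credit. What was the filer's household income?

€110,800

Full credit = 4 × €10,010 = €40,040.
€36,036 is 36,036/40,040 of the full €40,040, so 4,004/40,040 of the €150,000 range has been used: income = €95,800 + €150,000 × 4,004/40,040 = €110,800.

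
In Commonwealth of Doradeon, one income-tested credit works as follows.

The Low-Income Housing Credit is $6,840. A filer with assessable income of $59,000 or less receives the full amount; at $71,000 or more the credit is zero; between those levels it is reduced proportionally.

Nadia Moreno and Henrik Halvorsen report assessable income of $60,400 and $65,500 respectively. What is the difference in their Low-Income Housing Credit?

Nadia ($60,400): Low-Income Housing Credit: $60,400 is $1,400 into a $12,000 phase-out range, leaving 10,600/12,000 of the credit: $6,840 × 10,600/12,000 = $6,042.
Henrik ($65,500): Low-Income Housing Credit: $65,500 is $6,500 into a $12,000 phase-out range, leaving 5,500/12,000 of the credit: $6,840 × 5,500/12,000 = $3,135.
Difference: |$6,042 − $3,135| = $2,907.

$2,907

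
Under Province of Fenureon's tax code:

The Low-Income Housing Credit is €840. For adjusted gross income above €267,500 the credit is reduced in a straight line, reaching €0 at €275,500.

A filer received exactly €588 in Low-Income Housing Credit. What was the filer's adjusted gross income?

€269,900

€588 is 588/840 of the full €840, so 252/840 of the €8,000 range has been used: income = €267,500 + €8,000 × 252/840 = €269,900.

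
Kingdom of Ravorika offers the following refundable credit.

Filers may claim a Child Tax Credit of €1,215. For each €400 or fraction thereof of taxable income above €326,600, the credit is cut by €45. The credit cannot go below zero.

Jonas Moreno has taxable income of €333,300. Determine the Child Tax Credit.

€450

Child Tax Credit: income exceeds €326,600 by €6,700, which is 17 full-or-partial €400 increments; reduction = 17 × €45 = €765, leaving €450.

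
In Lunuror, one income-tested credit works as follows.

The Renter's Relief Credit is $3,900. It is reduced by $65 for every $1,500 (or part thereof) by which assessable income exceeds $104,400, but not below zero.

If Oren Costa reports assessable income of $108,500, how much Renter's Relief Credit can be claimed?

Renter's Relief Credit: income exceeds $104,400 by $4,100, which is 3 full-or-partial $1,500 increments; reduction = 3 × $65 = $195, leaving $3,705.

$3,705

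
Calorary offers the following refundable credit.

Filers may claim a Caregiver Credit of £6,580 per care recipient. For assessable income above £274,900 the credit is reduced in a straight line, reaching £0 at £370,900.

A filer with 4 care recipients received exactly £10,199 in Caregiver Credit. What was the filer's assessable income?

£333,700

Full credit = 4 × £6,580 = £26,320.
£10,199 is 10,199/26,320 of the full £26,320, so 16,121/26,320 of the £96,000 range has been used: income = £274,900 + £96,000 × 16,121/26,320 = £333,700.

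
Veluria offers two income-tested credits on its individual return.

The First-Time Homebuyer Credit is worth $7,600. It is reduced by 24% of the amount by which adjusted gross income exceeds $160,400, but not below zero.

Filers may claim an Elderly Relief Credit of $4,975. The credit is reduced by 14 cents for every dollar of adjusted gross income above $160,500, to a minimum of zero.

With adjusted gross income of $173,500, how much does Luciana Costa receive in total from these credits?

First-Time Homebuyer Credit: 24% of the $13,100 excess over $160,400 is $3,144; credit = $7,600 − $3,144 = $4,456.
Elderly Relief Credit: 14% of the $13,000 excess over $160,500 is $1,820; credit = $4,975 − $1,820 = $3,155.
Total: $4,456 + $3,155 = $7,611.

$7,611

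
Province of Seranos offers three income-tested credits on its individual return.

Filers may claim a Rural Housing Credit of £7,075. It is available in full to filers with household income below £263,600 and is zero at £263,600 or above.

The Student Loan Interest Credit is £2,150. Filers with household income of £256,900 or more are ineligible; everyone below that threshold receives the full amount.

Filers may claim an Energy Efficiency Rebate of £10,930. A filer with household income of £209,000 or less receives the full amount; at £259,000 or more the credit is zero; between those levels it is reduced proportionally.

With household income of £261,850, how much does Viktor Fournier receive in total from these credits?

£7,075

Rural Housing Credit: £261,850 is below the £263,600 cutoff, so the full £7,075 applies.
Student Loan Interest Credit: £261,850 meets or exceeds the £256,900 cutoff, so the credit is £0.
Energy Efficiency Rebate: £261,850 is at or above £259,000, so the credit is £0.
Total: £7,075 + £0 + £0 = £7,075.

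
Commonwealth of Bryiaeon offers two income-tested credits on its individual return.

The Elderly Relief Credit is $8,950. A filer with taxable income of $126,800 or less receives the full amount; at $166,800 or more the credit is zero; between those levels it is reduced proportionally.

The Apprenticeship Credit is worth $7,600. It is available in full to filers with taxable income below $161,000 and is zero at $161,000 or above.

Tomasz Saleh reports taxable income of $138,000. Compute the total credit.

$14,044

Elderly Relief Credit: $138,000 is $11,200 into a $40,000 phase-out range, leaving 28,800/40,000 of the credit: $8,950 × 28,800/40,000 = $6,444.
Apprenticeship Credit: $138,000 is below the $161,000 cutoff, so the full $7,600 applies.
Total: $6,444 + $7,600 = $14,044.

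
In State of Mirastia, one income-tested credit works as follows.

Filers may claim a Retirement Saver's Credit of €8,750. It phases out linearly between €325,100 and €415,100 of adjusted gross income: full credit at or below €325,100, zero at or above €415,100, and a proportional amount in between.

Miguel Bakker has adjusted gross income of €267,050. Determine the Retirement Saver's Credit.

Retirement Saver's Credit: €267,050 is at or below the €325,100 threshold, so the full €8,750 applies.

€8,750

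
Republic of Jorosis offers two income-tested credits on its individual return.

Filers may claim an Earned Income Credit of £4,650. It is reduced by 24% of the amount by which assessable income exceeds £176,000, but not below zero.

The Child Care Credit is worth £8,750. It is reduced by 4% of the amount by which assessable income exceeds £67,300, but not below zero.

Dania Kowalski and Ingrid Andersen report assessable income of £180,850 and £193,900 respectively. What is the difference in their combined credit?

£3,654

Dania (£180,850): Earned Income Credit: 24% of the £4,850 excess over £176,000 is £1,164; credit = £4,650 − £1,164 = £3,486. Child Care Credit: 4% of the £113,550 excess over £67,300 is £4,542; credit = £8,750 − £4,542 = £4,208. total £3,486 + £4,208 = £7,694
Ingrid (£193,900): Earned Income Credit: 24% of the £17,900 excess over £176,000 is £4,296; credit = £4,650 − £4,296 = £354. Child Care Credit: 4% of the £126,600 excess over £67,300 is £5,064; credit = £8,750 − £5,064 = £3,686. total £354 + £3,686 = £4,040
Difference: |£7,694 − £4,040| = £3,654.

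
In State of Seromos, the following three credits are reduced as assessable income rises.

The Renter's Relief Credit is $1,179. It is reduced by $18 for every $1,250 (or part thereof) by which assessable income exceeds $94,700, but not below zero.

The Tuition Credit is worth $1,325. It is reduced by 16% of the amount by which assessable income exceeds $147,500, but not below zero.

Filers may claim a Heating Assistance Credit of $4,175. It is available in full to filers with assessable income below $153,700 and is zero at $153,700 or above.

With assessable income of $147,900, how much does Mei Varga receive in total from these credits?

$5,841

Renter's Relief Credit: income exceeds $94,700 by $53,200, which is 43 full-or-partial $1,250 increments; reduction = 43 × $18 = $774, leaving $405.
Tuition Credit: 16% of the $400 excess over $147,500 is $64; credit = $1,325 − $64 = $1,261.
Heating Assistance Credit: $147,900 is below the $153,700 cutoff, so the full $4,175 applies.
Total: $405 + $1,261 + $4,175 = $5,841.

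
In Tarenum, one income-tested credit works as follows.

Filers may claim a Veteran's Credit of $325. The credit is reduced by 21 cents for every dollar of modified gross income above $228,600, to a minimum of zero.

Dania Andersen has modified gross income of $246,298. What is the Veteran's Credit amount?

Veteran's Credit: 21% of the $17,698 excess over $228,600 is $3,716.58 ≥ base, so the credit is $0.

$0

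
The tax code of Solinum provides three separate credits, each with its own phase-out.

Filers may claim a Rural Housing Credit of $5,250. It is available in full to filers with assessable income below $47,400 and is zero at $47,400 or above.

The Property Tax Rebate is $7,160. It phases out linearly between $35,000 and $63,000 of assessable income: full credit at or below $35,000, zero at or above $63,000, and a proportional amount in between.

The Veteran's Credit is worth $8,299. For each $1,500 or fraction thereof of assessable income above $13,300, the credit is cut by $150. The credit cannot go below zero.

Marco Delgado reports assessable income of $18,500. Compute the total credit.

$20,109

Rural Housing Credit: $18,500 is below the $47,400 cutoff, so the full $5,250 applies.
Property Tax Rebate: $18,500 is at or below the $35,000 threshold, so the full $7,160 applies.
Veteran's Credit: income exceeds $13,300 by $5,200, which is 4 full-or-partial $1,500 increments; reduction = 4 × $150 = $600, leaving $7,699.
Total: $5,250 + $7,160 + $7,699 = $20,109.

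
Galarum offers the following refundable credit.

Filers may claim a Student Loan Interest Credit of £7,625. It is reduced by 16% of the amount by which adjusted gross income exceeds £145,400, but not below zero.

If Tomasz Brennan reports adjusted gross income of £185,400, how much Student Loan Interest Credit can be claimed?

£1,225

Student Loan Interest Credit: 16% of the £40,000 excess over £145,400 is £6,400; credit = £7,625 − £6,400 = £1,225.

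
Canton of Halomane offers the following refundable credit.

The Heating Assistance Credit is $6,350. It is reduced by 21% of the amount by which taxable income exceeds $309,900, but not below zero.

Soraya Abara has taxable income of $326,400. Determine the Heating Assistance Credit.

Heating Assistance Credit: 21% of the $16,500 excess over $309,900 is $3,465; credit = $6,350 − $3,465 = $2,885.

$2,885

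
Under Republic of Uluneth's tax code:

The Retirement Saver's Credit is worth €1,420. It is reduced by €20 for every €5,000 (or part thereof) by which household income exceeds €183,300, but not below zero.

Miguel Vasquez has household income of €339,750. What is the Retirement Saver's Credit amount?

€780

Retirement Saver's Credit: income exceeds €183,300 by €156,450, which is 32 full-or-partial €5,000 increments; reduction = 32 × €20 = €640, leaving €780.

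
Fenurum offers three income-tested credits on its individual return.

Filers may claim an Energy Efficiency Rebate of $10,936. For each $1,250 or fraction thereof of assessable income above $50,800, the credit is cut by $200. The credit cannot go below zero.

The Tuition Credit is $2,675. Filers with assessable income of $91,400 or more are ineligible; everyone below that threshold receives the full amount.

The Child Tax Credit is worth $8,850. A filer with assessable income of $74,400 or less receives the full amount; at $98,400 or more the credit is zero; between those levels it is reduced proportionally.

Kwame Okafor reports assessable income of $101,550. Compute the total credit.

$2,736

Energy Efficiency Rebate: income exceeds $50,800 by $50,750, which is 41 full-or-partial $1,250 increments; reduction = 41 × $200 = $8,200, leaving $2,736.
Tuition Credit: $101,550 meets or exceeds the $91,400 cutoff, so the credit is $0.
Child Tax Credit: $101,550 is at or above $98,400, so the credit is $0.
Total: $2,736 + $0 + $0 = $2,736.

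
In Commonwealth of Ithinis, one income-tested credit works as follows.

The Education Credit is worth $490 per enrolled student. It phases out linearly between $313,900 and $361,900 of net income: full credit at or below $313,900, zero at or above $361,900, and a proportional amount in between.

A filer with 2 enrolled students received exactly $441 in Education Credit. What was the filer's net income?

Full credit = 2 × $490 = $980.
$441 is 441/980 of the full $980, so 539/980 of the $48,000 range has been used: income = $313,900 + $48,000 × 539/980 = $340,300.

$340,300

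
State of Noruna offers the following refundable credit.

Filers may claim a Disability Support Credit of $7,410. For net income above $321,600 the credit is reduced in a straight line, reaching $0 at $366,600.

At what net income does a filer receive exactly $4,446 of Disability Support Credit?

$339,600

$4,446 is 4,446/7,410 of the full $7,410, so 2,964/7,410 of the $45,000 range has been used: income = $321,600 + $45,000 × 2,964/7,410 = $339,600.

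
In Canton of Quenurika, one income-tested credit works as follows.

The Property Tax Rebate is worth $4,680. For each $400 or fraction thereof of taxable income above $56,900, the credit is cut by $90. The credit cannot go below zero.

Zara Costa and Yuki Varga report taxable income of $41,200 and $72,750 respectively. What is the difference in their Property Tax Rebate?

$3,600

Zara ($41,200): Property Tax Rebate: $41,200 is at or below the $56,900 threshold, so the full $4,680 applies.
Yuki ($72,750): Property Tax Rebate: income exceeds $56,900 by $15,850, which is 40 full-or-partial $400 increments; reduction = 40 × $90 = $3,600, leaving $1,080.
Difference: |$4,680 − $1,080| = $3,600.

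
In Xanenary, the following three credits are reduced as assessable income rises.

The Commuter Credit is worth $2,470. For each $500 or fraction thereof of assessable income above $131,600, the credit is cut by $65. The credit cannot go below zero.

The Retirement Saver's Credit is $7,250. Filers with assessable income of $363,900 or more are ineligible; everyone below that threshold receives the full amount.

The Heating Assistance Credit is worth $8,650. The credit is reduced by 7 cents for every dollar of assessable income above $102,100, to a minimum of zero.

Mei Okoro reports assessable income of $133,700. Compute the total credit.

Commuter Credit: income exceeds $131,600 by $2,100, which is 5 full-or-partial $500 increments; reduction = 5 × $65 = $325, leaving $2,145.
Retirement Saver's Credit: $133,700 is below the $363,900 cutoff, so the full $7,250 applies.
Heating Assistance Credit: 7% of the $31,600 excess over $102,100 is $2,212; credit = $8,650 − $2,212 = $6,438.
Total: $2,145 + $7,250 + $6,438 = $15,833.

$15,833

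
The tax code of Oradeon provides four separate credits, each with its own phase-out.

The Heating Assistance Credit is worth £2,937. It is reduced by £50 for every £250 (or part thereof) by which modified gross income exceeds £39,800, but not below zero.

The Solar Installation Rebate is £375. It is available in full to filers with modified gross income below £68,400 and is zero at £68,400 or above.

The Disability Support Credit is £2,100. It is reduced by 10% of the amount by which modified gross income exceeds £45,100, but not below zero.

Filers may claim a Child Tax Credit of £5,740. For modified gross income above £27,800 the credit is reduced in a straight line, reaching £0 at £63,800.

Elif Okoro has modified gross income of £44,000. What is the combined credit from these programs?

£7,719

Heating Assistance Credit: income exceeds £39,800 by £4,200, which is 17 full-or-partial £250 increments; reduction = 17 × £50 = £850, leaving £2,087.
Solar Installation Rebate: £44,000 is below the £68,400 cutoff, so the full £375 applies.
Disability Support Credit: £44,000 is at or below the £45,100 threshold, so the full £2,100 applies.
Child Tax Credit: £44,000 is £16,200 into a £36,000 phase-out range, leaving 19,800/36,000 of the credit: £5,740 × 19,800/36,000 = £3,157.
Total: £2,087 + £375 + £2,100 + £3,157 = £7,719.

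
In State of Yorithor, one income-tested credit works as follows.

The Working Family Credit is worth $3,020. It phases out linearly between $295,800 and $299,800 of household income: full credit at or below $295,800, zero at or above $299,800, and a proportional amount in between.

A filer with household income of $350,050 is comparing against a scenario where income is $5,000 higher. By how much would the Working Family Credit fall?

At $350,050 — $350,050 is at or above $299,800, so the credit is $0.
At $355,050 — $355,050 is at or above $299,800, so the credit is $0.
Lost: $0 − $0 = $0.

$0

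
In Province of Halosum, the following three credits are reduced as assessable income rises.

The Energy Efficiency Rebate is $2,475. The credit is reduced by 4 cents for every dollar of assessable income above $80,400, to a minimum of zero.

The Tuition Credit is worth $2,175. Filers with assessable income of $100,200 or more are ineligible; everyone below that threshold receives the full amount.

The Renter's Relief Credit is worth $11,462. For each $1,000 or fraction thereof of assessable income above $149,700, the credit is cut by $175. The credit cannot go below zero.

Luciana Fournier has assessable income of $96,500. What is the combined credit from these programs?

Energy Efficiency Rebate: 4% of the $16,100 excess over $80,400 is $644; credit = $2,475 − $644 = $1,831.
Tuition Credit: $96,500 is below the $100,200 cutoff, so the full $2,175 applies.
Renter's Relief Credit: $96,500 is at or below the $149,700 threshold, so the full $11,462 applies.
Total: $1,831 + $2,175 + $11,462 = $15,468.

$15,468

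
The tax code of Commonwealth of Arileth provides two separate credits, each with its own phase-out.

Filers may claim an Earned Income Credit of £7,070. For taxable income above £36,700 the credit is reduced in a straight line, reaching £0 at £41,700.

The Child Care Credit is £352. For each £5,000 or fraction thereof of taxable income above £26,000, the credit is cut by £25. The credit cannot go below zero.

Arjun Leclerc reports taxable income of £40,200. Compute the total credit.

£2,398

Earned Income Credit: £40,200 is £3,500 into a £5,000 phase-out range, leaving 1,500/5,000 of the credit: £7,070 × 1,500/5,000 = £2,121.
Child Care Credit: income exceeds £26,000 by £14,200, which is 3 full-or-partial £5,000 increments; reduction = 3 × £25 = £75, leaving £277.
Total: £2,121 + £277 = £2,398.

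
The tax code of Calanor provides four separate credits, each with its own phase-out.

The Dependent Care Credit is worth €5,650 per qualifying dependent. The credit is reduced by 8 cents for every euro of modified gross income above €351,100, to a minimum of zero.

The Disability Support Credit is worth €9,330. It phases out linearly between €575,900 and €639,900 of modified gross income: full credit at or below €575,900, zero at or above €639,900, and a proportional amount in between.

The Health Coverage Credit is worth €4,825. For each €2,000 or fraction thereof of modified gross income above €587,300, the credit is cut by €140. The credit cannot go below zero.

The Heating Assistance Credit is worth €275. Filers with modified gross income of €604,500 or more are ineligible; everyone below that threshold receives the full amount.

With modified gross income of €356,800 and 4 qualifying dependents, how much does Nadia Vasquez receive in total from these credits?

Dependent Care Credit: base = 4 × €5,650 = €22,600. 8% of the €5,700 excess over €351,100 is €456; credit = €22,600 − €456 = €22,144.
Disability Support Credit: €356,800 is at or below the €575,900 threshold, so the full €9,330 applies.
Health Coverage Credit: €356,800 is at or below the €587,300 threshold, so the full €4,825 applies.
Heating Assistance Credit: €356,800 is below the €604,500 cutoff, so the full €275 applies.
Total: €22,144 + €9,330 + €4,825 + €275 = €36,574.

€36,574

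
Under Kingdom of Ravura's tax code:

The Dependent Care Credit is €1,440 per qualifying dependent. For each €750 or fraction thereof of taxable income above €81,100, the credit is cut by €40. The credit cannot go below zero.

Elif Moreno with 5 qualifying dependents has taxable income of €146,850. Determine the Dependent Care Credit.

Dependent Care Credit: base = 5 × €1,440 = €7,200. income exceeds €81,100 by €65,750, which is 88 full-or-partial €750 increments; reduction = 88 × €40 = €3,520, leaving €3,680.

€3,680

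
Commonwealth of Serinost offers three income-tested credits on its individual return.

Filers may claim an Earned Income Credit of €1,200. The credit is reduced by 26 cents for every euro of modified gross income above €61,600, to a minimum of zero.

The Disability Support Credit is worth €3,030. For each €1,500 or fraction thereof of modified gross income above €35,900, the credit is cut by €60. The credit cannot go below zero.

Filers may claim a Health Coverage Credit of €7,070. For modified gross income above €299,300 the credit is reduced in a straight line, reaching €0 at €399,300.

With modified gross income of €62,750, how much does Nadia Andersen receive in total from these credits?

€9,921

Earned Income Credit: 26% of the €1,150 excess over €61,600 is €299; credit = €1,200 − €299 = €901.
Disability Support Credit: income exceeds €35,900 by €26,850, which is 18 full-or-partial €1,500 increments; reduction = 18 × €60 = €1,080, leaving €1,950.
Health Coverage Credit: €62,750 is at or below the €299,300 threshold, so the full €7,070 applies.
Total: €901 + €1,950 + €7,070 = €9,921.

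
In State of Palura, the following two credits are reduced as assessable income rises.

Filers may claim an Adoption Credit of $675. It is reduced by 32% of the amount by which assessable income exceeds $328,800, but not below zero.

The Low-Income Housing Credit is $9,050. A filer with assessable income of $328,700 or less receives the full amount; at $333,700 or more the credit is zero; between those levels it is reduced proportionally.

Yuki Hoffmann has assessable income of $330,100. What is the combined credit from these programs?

Adoption Credit: 32% of the $1,300 excess over $328,800 is $416; credit = $675 − $416 = $259.
Low-Income Housing Credit: $330,100 is $1,400 into a $5,000 phase-out range, leaving 3,600/5,000 of the credit: $9,050 × 3,600/5,000 = $6,516.
Total: $259 + $6,516 = $6,775.

$6,775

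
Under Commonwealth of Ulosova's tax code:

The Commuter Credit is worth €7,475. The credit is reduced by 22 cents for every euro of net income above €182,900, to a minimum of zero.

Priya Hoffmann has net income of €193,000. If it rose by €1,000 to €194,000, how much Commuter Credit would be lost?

€220

At €193,000 — 22% of the €10,100 excess over €182,900 is €2,222; credit = €7,475 − €2,222 = €5,253.
At €194,000 — 22% of the €11,100 excess over €182,900 is €2,442; credit = €7,475 − €2,442 = €5,033.
Lost: €5,253 − €5,033 = €220.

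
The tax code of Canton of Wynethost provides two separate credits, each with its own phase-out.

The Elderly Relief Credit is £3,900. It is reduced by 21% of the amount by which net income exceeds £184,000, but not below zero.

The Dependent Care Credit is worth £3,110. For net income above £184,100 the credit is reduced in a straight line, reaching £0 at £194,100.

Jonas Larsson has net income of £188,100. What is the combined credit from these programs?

£4,905

Elderly Relief Credit: 21% of the £4,100 excess over £184,000 is £861; credit = £3,900 − £861 = £3,039.
Dependent Care Credit: £188,100 is £4,000 into a £10,000 phase-out range, leaving 6,000/10,000 of the credit: £3,110 × 6,000/10,000 = £1,866.
Total: £3,039 + £1,866 = £4,905.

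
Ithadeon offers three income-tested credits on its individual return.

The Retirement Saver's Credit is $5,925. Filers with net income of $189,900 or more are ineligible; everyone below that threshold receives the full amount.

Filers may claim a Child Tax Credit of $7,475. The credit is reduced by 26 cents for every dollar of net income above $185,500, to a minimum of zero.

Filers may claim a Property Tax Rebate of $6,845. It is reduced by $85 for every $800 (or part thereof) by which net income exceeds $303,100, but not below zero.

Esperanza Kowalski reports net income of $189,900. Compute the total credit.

Retirement Saver's Credit: $189,900 meets or exceeds the $189,900 cutoff, so the credit is $0.
Child Tax Credit: 26% of the $4,400 excess over $185,500 is $1,144; credit = $7,475 − $1,144 = $6,331.
Property Tax Rebate: $189,900 is at or below the $303,100 threshold, so the full $6,845 applies.
Total: $0 + $6,331 + $6,845 = $13,176.

$13,176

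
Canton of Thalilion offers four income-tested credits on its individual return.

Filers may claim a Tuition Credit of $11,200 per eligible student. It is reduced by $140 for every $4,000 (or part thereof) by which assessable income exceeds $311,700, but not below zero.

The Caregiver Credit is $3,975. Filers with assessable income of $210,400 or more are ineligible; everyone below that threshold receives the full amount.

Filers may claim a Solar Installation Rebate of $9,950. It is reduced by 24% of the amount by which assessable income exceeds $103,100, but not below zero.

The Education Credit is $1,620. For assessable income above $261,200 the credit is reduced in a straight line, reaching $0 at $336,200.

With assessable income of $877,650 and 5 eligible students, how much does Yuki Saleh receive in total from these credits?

$36,120

Tuition Credit: base = 5 × $11,200 = $56,000. income exceeds $311,700 by $565,950, which is 142 full-or-partial $4,000 increments; reduction = 142 × $140 = $19,880, leaving $36,120.
Caregiver Credit: $877,650 meets or exceeds the $210,400 cutoff, so the credit is $0.
Solar Installation Rebate: 24% of the $774,550 excess over $103,100 is $185,892 ≥ base, so the credit is $0.
Education Credit: $877,650 is at or above $336,200, so the credit is $0.
Total: $36,120 + $0 + $0 + $0 = $36,120.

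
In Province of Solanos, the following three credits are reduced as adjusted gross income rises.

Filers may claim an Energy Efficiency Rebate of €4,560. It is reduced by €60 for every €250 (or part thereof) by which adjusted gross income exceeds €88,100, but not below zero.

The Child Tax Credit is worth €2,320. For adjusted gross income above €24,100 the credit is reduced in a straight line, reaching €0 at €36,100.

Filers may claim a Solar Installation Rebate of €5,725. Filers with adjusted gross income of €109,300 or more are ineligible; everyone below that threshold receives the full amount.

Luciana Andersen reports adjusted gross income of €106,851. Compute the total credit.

€5,725

Energy Efficiency Rebate: income exceeds €88,100 by €18,751 → 76 increments × €60 = €4,560 ≥ base, so the credit is €0.
Child Tax Credit: €106,851 is at or above €36,100, so the credit is €0.
Solar Installation Rebate: €106,851 is below the €109,300 cutoff, so the full €5,725 applies.
Total: €0 + €0 + €5,725 = €5,725.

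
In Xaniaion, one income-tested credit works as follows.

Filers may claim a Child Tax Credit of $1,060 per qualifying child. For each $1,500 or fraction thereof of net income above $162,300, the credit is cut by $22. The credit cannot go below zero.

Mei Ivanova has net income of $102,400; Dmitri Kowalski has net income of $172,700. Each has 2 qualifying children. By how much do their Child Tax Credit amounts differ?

Mei ($102,400): Child Tax Credit: base = 2 × $1,060 = $2,120. $102,400 is at or below the $162,300 threshold, so the full $2,120 applies.
Dmitri ($172,700): Child Tax Credit: base = 2 × $1,060 = $2,120. income exceeds $162,300 by $10,400, which is 7 full-or-partial $1,500 increments; reduction = 7 × $22 = $154, leaving $1,966.
Difference: |$2,120 − $1,966| = $154.

$154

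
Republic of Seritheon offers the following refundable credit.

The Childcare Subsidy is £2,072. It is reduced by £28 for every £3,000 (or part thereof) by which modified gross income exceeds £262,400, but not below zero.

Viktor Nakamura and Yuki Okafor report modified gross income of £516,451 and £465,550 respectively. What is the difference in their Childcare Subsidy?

Viktor (£516,451): Childcare Subsidy: income exceeds £262,400 by £254,051 → 85 increments × £28 = £2,380 ≥ base, so the credit is £0.
Yuki (£465,550): Childcare Subsidy: income exceeds £262,400 by £203,150, which is 68 full-or-partial £3,000 increments; reduction = 68 × £28 = £1,904, leaving £168.
Difference: |£0 − £168| = £168.

£168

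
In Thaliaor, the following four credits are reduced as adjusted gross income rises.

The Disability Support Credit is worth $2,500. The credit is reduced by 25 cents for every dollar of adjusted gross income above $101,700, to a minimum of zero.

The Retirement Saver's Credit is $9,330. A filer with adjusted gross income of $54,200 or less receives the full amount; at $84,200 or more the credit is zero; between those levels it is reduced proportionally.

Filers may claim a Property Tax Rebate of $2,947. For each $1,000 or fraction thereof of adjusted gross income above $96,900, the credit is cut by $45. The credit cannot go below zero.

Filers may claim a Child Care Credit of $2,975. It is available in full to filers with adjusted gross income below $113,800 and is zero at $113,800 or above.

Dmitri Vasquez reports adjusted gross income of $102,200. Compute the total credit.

Disability Support Credit: 25% of the $500 excess over $101,700 is $125; credit = $2,500 − $125 = $2,375.
Retirement Saver's Credit: $102,200 is at or above $84,200, so the credit is $0.
Property Tax Rebate: income exceeds $96,900 by $5,300, which is 6 full-or-partial $1,000 increments; reduction = 6 × $45 = $270, leaving $2,677.
Child Care Credit: $102,200 is below the $113,800 cutoff, so the full $2,975 applies.
Total: $2,375 + $0 + $2,677 + $2,975 = $8,027.

$8,027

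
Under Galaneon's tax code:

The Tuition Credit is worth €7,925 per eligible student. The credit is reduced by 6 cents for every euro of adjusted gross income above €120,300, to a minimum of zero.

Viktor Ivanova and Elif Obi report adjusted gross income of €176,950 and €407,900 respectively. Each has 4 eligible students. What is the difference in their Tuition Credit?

€13,857

Viktor (€176,950): Tuition Credit: base = 4 × €7,925 = €31,700. 6% of the €56,650 excess over €120,300 is €3,399; credit = €31,700 − €3,399 = €28,301.
Elif (€407,900): Tuition Credit: base = 4 × €7,925 = €31,700. 6% of the €287,600 excess over €120,300 is €17,256; credit = €31,700 − €17,256 = €14,444.
Difference: |€28,301 − €14,444| = €13,857.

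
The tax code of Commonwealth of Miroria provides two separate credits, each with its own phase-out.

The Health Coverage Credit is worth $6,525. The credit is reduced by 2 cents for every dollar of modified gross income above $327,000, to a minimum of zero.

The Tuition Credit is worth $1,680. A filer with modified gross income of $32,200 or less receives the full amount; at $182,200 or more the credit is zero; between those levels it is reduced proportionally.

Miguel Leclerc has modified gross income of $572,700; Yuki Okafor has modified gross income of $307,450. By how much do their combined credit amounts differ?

Miguel ($572,700): Health Coverage Credit: 2% of the $245,700 excess over $327,000 is $4,914; credit = $6,525 − $4,914 = $1,611. Tuition Credit: $572,700 is at or above $182,200, so the credit is $0. total $1,611 + $0 = $1,611
Yuki ($307,450): Health Coverage Credit: $307,450 is at or below the $327,000 threshold, so the full $6,525 applies. Tuition Credit: $307,450 is at or above $182,200, so the credit is $0. total $6,525 + $0 = $6,525
Difference: |$1,611 − $6,525| = $4,914.

$4,914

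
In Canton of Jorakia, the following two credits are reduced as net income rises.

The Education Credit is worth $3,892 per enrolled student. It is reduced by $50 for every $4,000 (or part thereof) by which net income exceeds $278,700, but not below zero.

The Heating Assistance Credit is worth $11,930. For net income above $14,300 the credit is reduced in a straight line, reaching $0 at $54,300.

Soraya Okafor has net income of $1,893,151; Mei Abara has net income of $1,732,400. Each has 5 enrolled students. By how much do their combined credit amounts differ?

$1,260

Soraya ($1,893,151): Education Credit: base = 5 × $3,892 = $19,460. income exceeds $278,700 by $1,614,451 → 404 increments × $50 = $20,200 ≥ base, so the credit is $0. Heating Assistance Credit: $1,893,151 is at or above $54,300, so the credit is $0. total $0 + $0 = $0
Mei ($1,732,400): Education Credit: base = 5 × $3,892 = $19,460. income exceeds $278,700 by $1,453,700, which is 364 full-or-partial $4,000 increments; reduction = 364 × $50 = $18,200, leaving $1,260. Heating Assistance Credit: $1,732,400 is at or above $54,300, so the credit is $0. total $1,260 + $0 = $1,260
Difference: |$0 − $1,260| = $1,260.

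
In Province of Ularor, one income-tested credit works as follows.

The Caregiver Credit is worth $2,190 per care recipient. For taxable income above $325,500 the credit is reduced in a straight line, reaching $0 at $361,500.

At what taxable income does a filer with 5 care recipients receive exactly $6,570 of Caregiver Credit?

$339,900

Full credit = 5 × $2,190 = $10,950.
$6,570 is 6,570/10,950 of the full $10,950, so 4,380/10,950 of the $36,000 range has been used: income = $325,500 + $36,000 × 4,380/10,950 = $339,900.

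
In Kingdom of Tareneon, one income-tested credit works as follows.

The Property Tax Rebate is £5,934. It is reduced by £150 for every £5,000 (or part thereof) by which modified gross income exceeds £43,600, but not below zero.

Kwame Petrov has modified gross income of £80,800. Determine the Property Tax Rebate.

£4,734

Property Tax Rebate: income exceeds £43,600 by £37,200, which is 8 full-or-partial £5,000 increments; reduction = 8 × £150 = £1,200, leaving £4,734.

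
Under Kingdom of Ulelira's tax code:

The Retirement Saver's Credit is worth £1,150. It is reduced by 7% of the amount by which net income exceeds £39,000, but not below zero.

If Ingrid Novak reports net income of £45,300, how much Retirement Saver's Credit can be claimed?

£709

Retirement Saver's Credit: 7% of the £6,300 excess over £39,000 is £441; credit = £1,150 − £441 = £709.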